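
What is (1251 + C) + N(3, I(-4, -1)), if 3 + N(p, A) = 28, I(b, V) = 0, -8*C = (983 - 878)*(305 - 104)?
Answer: -10897/8 ≈ -1362.1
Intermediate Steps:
C = -21105/8 (C = -(983 - 878)*(305 - 104)/8 = -105*201/8 = -1/8*21105 = -21105/8 ≈ -2638.1)
N(p, A) = 25 (N(p, A) = -3 + 28 = 25)
(1251 + C) + N(3, I(-4, -1)) = (1251 - 21105/8) + 25 = -11097/8 + 25 = -10897/8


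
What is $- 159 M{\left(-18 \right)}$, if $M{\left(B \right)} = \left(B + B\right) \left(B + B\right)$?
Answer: $-206064$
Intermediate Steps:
$M{\left(B \right)} = 4 B^{2}$ ($M{\left(B \right)} = 2 B 2 B = 4 B^{2}$)
$- 159 M{\left(-18 \right)} = - 159 \cdot 4 \left(-18\right)^{2} = - 159 \cdot 4 \cdot 324 = \left(-159\right) 1296 = -206064$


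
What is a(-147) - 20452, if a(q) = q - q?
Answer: -20452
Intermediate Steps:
a(q) = 0
a(-147) - 20452 = 0 - 20452 = -20452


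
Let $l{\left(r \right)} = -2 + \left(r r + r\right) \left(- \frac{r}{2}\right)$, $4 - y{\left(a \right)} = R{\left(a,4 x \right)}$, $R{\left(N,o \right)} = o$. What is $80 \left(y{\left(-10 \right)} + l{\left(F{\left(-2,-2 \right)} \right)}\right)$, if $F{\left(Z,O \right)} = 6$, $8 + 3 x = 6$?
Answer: $- \frac{29120}{3} \approx -9706.7$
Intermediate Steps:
$x = - \frac{2}{3}$ ($x = - \frac{8}{3} + \frac{1}{3} \cdot 6 = - \frac{8}{3} + 2 = - \frac{2}{3} \approx -0.66667$)
$y{\left(a \right)} = \frac{20}{3}$ ($y{\left(a \right)} = 4 - 4 \left(- \frac{2}{3}\right) = 4 - - \frac{8}{3} = 4 + \frac{8}{3} = \frac{20}{3}$)
$l{\left(r \right)} = -2 - \frac{r \left(r + r^{2}\right)}{2}$ ($l{\left(r \right)} = -2 + \left(r^{2} + r\right) \left(- \frac{r}{2}\right) = -2 + \left(r + r^{2}\right) \left(- \frac{r}{2}\right) = -2 - \frac{r \left(r + r^{2}\right)}{2}$)
$80 \left(y{\left(-10 \right)} + l{\left(F{\left(-2,-2 \right)} \right)}\right) = 80 \left(\frac{20}{3} - \left(2 + 18 + 108\right)\right) = 80 \left(\frac{20}{3} - 128\right) = 80 \left(- \frac{364}{3}\right) = - \frac{29120}{3}$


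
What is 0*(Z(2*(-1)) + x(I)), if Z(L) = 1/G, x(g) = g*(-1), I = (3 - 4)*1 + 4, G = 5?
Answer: 0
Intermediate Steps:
I = 3 (I = -1*1 + 4 = -1 + 4 = 3)
x(g) = -g
Z(L) = ⅕ (Z(L) = 1/5 = ⅕)
0*(Z(2*(-1)) + x(I)) = 0*(⅕ - 1*3) = 0*(⅕ - 3) = 0*(-14/5) = 0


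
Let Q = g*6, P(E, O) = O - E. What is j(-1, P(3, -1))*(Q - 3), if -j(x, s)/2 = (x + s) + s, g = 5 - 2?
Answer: 270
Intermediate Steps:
g = 3
j(x, s) = -4*s - 2*x (j(x, s) = -2*((x + s) + s) = -2*((s + x) + s) = -2*(x + 2*s) = -4*s - 2*x)
Q = 18 (Q = 3*6 = 18)
j(-1, P(3, -1))*(Q - 3) = (-4*(-1 - 1*3) - 2*(-1))*(18 - 3) = (-4*(-1 - 3) + 2)*15 = (-4*(-4) + 2)*15 = (16 + 2)*15 = 18*15 = 270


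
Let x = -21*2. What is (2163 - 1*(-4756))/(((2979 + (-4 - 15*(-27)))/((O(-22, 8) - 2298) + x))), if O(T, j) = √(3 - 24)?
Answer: -62271/13 + 6919*I*√21/3380 ≈ -4790.1 + 9.3807*I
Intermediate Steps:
O(T, j) = I*√21 (O(T, j) = √(-21) = I*√21)
x = -42
(2163 - 1*(-4756))/(((2979 + (-4 - 15*(-27)))/((O(-22, 8) - 2298) + x))) = (2163 - 1*(-4756))/(((2979 + (-4 - 15*(-27)))/((I*√21 - 2298) - 42))) = (2163 + 4756)/(((2979 + (-4 + 405))/((-2298 + I*√21) - 42))) = 6919/(((2979 + 401)/(-2340 + I*√21))) = 6919/((3380/(-2340 + I*√21))) = 6919*(-9/13 + I*√21/3380) = -62271/13 + 6919*I*√21/3380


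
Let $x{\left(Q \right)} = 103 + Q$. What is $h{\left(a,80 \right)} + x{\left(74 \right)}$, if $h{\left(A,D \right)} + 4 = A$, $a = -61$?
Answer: $112$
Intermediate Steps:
$h{\left(A,D \right)} = -4 + A$
$h{\left(a,80 \right)} + x{\left(74 \right)} = \left(-4 - 61\right) + \left(103 + 74\right) = -65 + 177 = 112$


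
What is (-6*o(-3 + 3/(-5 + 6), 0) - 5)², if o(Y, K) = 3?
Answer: 529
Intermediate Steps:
(-6*o(-3 + 3/(-5 + 6), 0) - 5)² = (-6*3 - 5)² = (-18 - 5)² = (-23)² = 529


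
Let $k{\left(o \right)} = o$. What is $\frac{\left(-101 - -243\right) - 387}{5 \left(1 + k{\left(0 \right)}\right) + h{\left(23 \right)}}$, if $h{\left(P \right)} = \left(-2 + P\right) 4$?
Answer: $- \frac{245}{89} \approx -2.7528$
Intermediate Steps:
$h{\left(P \right)} = -8 + 4 P$
$\frac{\left(-101 - -243\right) - 387}{5 \left(1 + k{\left(0 \right)}\right) + h{\left(23 \right)}} = \frac{\left(-101 - -243\right) - 387}{5 \left(1 + 0\right) + \left(-8 + 4 \cdot 23\right)} = \frac{\left(-101 + 243\right) - 387}{5 \cdot 1 + \left(-8 + 92\right)} = \frac{142 - 387}{5 + 84} = - \frac{245}{89}$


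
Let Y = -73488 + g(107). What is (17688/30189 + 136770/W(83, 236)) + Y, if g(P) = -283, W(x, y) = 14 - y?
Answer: -27696398134/372331 ≈ -74387.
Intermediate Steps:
Y = -73771 (Y = -73488 - 283 = -73771)
(17688/30189 + 136770/W(83, 236)) + Y = (17688/30189 + 136770/(14 - 1*236)) - 73771 = (17688*(1/30189) + 136770/(14 - 236)) - 73771 = (5896/10063 + 136770/(-222)) - 73771 = (5896/10063 + 136770*(-1/222)) - 73771 = (5896/10063 - 22795/37) - 73771 = -229167933/372331 - 73771 = -27696398134/372331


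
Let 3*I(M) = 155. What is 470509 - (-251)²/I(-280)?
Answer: 72739892/155 ≈ 4.6929e+5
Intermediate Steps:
I(M) = 155/3 (I(M) = (⅓)*155 = 155/3)
470509 - (-251)²/I(-280) = 470509 - (-251)²/155/3 = 470509 - 63001*3/155 = 470509 - 1*189003/155 = 470509 - 189003/155 = 72739892/155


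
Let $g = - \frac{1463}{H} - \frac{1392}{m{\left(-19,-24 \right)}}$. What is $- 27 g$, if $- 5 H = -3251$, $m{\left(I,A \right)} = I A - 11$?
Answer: $\frac{210075309}{1446695} \approx 145.21$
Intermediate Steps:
$m{\left(I,A \right)} = -11 + A I$ ($m{\left(I,A \right)} = A I - 11 = -11 + A I$)
$H = \frac{3251}{5}$ ($H = \left(- \frac{1}{5}\right) \left(-3251\right) = \frac{3251}{5} \approx 650.2$)
$g = - \frac{7780567}{1446695}$ ($g = - \frac{1463}{\frac{3251}{5}} - \frac{1392}{-11 - -456} = \left(-1463\right) \frac{5}{3251} - \frac{1392}{-11 + 456} = - \frac{7315}{3251} - \frac{1392}{445} = - \frac{7780567}{1446695} \approx -5.3782$)
$- 27 g = \left(-27\right) \left(- \frac{7780567}{1446695}\right) = \frac{210075309}{1446695}$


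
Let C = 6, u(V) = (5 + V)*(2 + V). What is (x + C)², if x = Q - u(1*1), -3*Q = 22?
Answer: 3364/9 ≈ 373.78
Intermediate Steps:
u(V) = (2 + V)*(5 + V)
Q = -22/3 (Q = -⅓*22 = -22/3 ≈ -7.3333)
x = -76/3 (x = -22/3 - (10 + (1*1)² + 7*(1*1)) = -22/3 - (10 + 1² + 7*1) = -22/3 - (10 + 1 + 7) = -22/3 - 1*18 = -22/3 - 18 = -76/3 ≈ -25.333)
(x + C)² = (-76/3 + 6)² = (-58/3)² = 3364/9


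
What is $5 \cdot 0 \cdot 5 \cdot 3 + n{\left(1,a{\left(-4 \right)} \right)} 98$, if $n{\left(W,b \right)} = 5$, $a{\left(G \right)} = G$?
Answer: $490$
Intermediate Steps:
$5 \cdot 0 \cdot 5 \cdot 3 + n{\left(1,a{\left(-4 \right)} \right)} 98 = 5 \cdot 0 \cdot 5 \cdot 3 + 5 \cdot 98 = 0 \cdot 15 + 490 = 0 + 490 = 490$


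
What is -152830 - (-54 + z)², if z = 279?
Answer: -203455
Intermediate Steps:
-152830 - (-54 + z)² = -152830 - (-54 + 279)² = -152830 - 1*225² = -152830 - 1*50625 = -152830 - 50625 = -203455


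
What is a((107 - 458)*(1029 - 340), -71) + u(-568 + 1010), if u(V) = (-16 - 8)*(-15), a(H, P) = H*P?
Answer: 17170929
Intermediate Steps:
u(V) = 360 (u(V) = -24*(-15) = 360)
a((107 - 458)*(1029 - 340), -71) + u(-568 + 1010) = ((107 - 458)*(1029 - 340))*(-71) + 360 = -351*689*(-71) + 360 = -241839*(-71) + 360 = 17170569 + 360 = 17170929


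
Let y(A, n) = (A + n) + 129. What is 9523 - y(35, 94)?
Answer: 9265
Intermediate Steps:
y(A, n) = 129 + A + n
9523 - y(35, 94) = 9523 - (129 + 35 + 94) = 9523 - 1*258 = 9523 - 258 = 9265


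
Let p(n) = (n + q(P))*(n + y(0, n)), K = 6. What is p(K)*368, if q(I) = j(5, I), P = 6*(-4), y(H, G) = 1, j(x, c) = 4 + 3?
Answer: 33488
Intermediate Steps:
j(x, c) = 7
P = -24
q(I) = 7
p(n) = (1 + n)*(7 + n) (p(n) = (n + 7)*(n + 1) = (7 + n)*(1 + n) = (1 + n)*(7 + n))
p(K)*368 = (7 + 6² + 8*6)*368 = (7 + 36 + 48)*368 = 91*368 = 33488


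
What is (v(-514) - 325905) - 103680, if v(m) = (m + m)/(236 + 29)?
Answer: -113841053/265 ≈ -4.2959e+5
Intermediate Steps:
v(m) = 2*m/265 (v(m) = (2*m)/265 = (2*m)*(1/265) = 2*m/265)
(v(-514) - 325905) - 103680 = ((2/265)*(-514) - 325905) - 103680 = (-1028/265 - 325905) - 103680 = -86365853/265 - 103680 = -113841053/265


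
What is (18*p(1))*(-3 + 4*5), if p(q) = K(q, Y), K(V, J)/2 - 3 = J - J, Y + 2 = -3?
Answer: 1836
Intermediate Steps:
Y = -5 (Y = -2 - 3 = -5)
K(V, J) = 6 (K(V, J) = 6 + 2*(J - J) = 6 + 2*0 = 6 + 0 = 6)
p(q) = 6
(18*p(1))*(-3 + 4*5) = (18*6)*(-3 + 4*5) = 108*(-3 + 20) = 108*17 = 1836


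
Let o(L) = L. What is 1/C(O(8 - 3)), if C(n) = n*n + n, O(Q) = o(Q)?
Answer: 1/30 ≈ 0.033333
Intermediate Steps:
O(Q) = Q
C(n) = n + n² (C(n) = n² + n = n + n²)
1/C(O(8 - 3)) = 1/((8 - 3)*(1 + (8 - 3))) = 1/(5*(1 + 5)) = 1/(5*6) = 1/30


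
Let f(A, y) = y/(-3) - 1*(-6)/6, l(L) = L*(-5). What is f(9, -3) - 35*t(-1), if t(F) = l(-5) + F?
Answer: -838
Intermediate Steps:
l(L) = -5*L
t(F) = 25 + F (t(F) = -5*(-5) + F = 25 + F)
f(A, y) = 1 - y/3 (f(A, y) = y*(-1/3) + 6*(1/6) = -y/3 + 1 = 1 - y/3)
f(9, -3) - 35*t(-1) = (1 - 1/3*(-3)) - 35*(25 - 1) = (1 + 1) - 35*24 = 2 - 840 = -838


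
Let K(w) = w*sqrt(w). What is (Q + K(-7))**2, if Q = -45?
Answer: 1682 + 630*I*sqrt(7) ≈ 1682.0 + 1666.8*I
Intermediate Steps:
K(w) = w**(3/2)
(Q + K(-7))**2 = (-45 + (-7)**(3/2))**2 = (-45 - 7*I*sqrt(7))**2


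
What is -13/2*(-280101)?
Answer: 3641313/2 ≈ 1.8207e+6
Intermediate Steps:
-13/2*(-280101) = 3641313/2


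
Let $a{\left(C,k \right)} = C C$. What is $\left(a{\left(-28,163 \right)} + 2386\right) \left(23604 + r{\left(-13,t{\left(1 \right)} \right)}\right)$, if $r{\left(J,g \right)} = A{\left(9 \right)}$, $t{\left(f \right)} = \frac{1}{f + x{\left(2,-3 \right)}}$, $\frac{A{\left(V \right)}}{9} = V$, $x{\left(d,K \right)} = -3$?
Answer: $75081450$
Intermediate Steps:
$a{\left(C,k \right)} = C^{2}$
$A{\left(V \right)} = 9 V$
$t{\left(f \right)} = \frac{1}{-3 + f}$ ($t{\left(f \right)} = \frac{1}{f - 3} = \frac{1}{-3 + f}$)
$r{\left(J,g \right)} = 81$ ($r{\left(J,g \right)} = 9 \cdot 9 = 81$)
$\left(a{\left(-28,163 \right)} + 2386\right) \left(23604 + r{\left(-13,t{\left(1 \right)} \right)}\right) = \left(\left(-28\right)^{2} + 2386\right) \left(23604 + 81\right) = \left(784 + 2386\right) 23685 = 3170 \cdot 23685 = 75081450$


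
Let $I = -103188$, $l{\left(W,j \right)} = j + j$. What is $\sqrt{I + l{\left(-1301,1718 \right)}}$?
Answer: $2 i \sqrt{24938} \approx 315.84 i$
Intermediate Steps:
$l{\left(W,j \right)} = 2 j$
$\sqrt{I + l{\left(-1301,1718 \right)}} = \sqrt{-103188 + 2 \cdot 1718} = \sqrt{-103188 + 3436} = \sqrt{-99752} = 2 i \sqrt{24938}$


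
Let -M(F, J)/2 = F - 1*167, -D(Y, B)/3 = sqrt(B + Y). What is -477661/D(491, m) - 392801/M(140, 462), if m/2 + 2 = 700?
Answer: -392801/54 + 477661*sqrt(1887)/5661 ≈ -3608.8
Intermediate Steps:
m = 1396 (m = -4 + 2*700 = -4 + 1400 = 1396)
D(Y, B) = -3*sqrt(B + Y)
M(F, J) = 334 - 2*F (M(F, J) = -2*(F - 1*167) = -2*(F - 167) = -2*(-167 + F) = 334 - 2*F)
-477661/D(491, m) - 392801/M(140, 462) = -477661*(-1/(3*sqrt(1396 + 491))) - 392801/(334 - 2*140) = -477661*(-sqrt(1887)/5661) - 392801/(334 - 280) = -(-477661)*sqrt(1887)/5661 - 392801/54 = 477661*sqrt(1887)/5661 - 392801*1/54 = 477661*sqrt(1887)/5661 - 392801/54 = -392801/54 + 477661*sqrt(1887)/5661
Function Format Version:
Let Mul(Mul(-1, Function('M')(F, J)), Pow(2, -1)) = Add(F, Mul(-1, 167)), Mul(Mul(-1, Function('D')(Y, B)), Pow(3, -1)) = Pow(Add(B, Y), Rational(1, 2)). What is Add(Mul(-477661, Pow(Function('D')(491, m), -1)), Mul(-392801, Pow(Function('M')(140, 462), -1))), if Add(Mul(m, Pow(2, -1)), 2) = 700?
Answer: Add(Rational(-392801, 54), Mul(Rational(477661, 5661), Pow(1887, Rational(1, 2)))) ≈ -3608.8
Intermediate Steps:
m = 1396 (m = Add(-4, Mul(2, 700)) = Add(-4, 1400) = 1396)
Function('D')(Y, B) = Mul(-3, Pow(Add(B, Y), Rational(1, 2)))
Function('M')(F, J) = Add(334, Mul(-2, F)) (Function('M')(F, J) = Mul(-2, Add(F, Mul(-1, 167))) = Mul(-2, Add(F, -167)) = Mul(-2, Add(-167, F)) = Add(334, Mul(-2, F)))
Add(Mul(-477661, Pow(Function('D')(491, m), -1)), Mul(-392801, Pow(Function('M')(140, 462), -1))) = Add(Mul(-477661, Pow(Mul(-3, Pow(Add(1396, 491), Rational(1, 2))), -1)), Mul(-392801, Pow(Add(334, Mul(-2, 140)), -1))) = Add(Mul(-477661, Pow(Mul(-3, Pow(1887, Rational(1, 2))), -1)), Mul(-392801, Pow(Add(334, -280), -1))) = Add(Mul(-477661, Mul(Rational(-1, 5661), Pow(1887, Rational(1, 2)))), Mul(-392801, Pow(54, -1))) = Add(Mul(Rational(477661, 5661), Pow(1887, Rational(1, 2))), Mul(-392801, Rational(1, 54))) = Add(Mul(Rational(477661, 5661), Pow(1887, Rational(1, 2))), Rational(-392801, 54)) = Add(Rational(-392801, 54), Mul(Rational(477661, 5661), Pow(1887, Rational(1, 2))))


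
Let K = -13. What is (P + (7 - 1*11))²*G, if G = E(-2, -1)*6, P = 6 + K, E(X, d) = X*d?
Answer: 1452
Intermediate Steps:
P = -7 (P = 6 - 13 = -7)
G = 12 (G = -2*(-1)*6 = 2*6 = 12)
(P + (7 - 1*11))²*G = (-7 + (7 - 1*11))²*12 = (-7 + (7 - 11))²*12 = (-7 - 4)²*12 = (-11)²*12 = 121*12 = 1452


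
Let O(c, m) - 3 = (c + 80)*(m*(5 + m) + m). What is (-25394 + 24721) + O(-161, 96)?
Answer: -793822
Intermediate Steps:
O(c, m) = 3 + (80 + c)*(m + m*(5 + m)) (O(c, m) = 3 + (c + 80)*(m*(5 + m) + m) = 3 + (80 + c)*(m + m*(5 + m)))
(-25394 + 24721) + O(-161, 96) = (-25394 + 24721) + (3 + 80*96² + 480*96 - 161*96² + 6*(-161)*96) = -673 + (3 + 80*9216 + 46080 - 161*9216 - 92736) = -673 + (3 + 737280 + 46080 - 1483776 - 92736) = -673 - 793149 = -793822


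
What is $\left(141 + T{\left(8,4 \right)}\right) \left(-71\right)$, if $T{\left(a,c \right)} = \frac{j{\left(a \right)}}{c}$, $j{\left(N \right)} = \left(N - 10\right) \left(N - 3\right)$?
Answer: $- \frac{19667}{2} \approx -9833.5$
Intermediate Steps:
$j{\left(N \right)} = \left(-10 + N\right) \left(-3 + N\right)$ ($j{\left(N \right)} = \left(N - 10\right) \left(-3 + N\right) = \left(-10 + N\right) \left(-3 + N\right)$)
$T{\left(a,c \right)} = \frac{30 + a^{2} - 13 a}{c}$
$\left(141 + T{\left(8,4 \right)}\right) \left(-71\right) = \left(141 + \frac{30 + 8^{2} - 104}{4}\right) \left(-71\right) = \left(141 + \frac{30 + 64 - 104}{4}\right) \left(-71\right) = \left(141 + \frac{1}{4} \left(-10\right)\right) \left(-71\right) = \left(141 - \frac{5}{2}\right) \left(-71\right) = \frac{277}{2} \left(-71\right) = - \frac{19667}{2}$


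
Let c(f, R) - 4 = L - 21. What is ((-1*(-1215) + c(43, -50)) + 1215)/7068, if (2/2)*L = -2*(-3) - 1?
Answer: 13/38 ≈ 0.34211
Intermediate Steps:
L = 5 (L = -2*(-3) - 1 = 6 - 1 = 5)
c(f, R) = -12 (c(f, R) = 4 + (5 - 21) = 4 - 16 = -12)
((-1*(-1215) + c(43, -50)) + 1215)/7068 = ((-1*(-1215) - 12) + 1215)/7068 = ((1215 - 12) + 1215)*(1/7068) = (1203 + 1215)*(1/7068) = 2418*(1/7068) = 13/38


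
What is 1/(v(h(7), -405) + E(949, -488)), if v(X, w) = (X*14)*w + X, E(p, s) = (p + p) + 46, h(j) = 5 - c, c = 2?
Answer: -1/15063 ≈ -6.6388e-5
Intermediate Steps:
h(j) = 3 (h(j) = 5 - 1*2 = 5 - 2 = 3)
E(p, s) = 46 + 2*p (E(p, s) = 2*p + 46 = 46 + 2*p)
v(X, w) = X + 14*X*w (v(X, w) = (14*X)*w + X = 14*X*w + X = X + 14*X*w)
1/(v(h(7), -405) + E(949, -488)) = 1/(3*(1 + 14*(-405)) + (46 + 2*949)) = 1/(3*(1 - 5670) + (46 + 1898)) = 1/(3*(-5669) + 1944) = 1/(-17007 + 1944) = 1/(-15063) = -1/15063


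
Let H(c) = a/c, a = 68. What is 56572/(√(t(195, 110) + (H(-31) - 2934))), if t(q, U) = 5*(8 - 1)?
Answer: -56572*I*√309783/29979 ≈ -1050.3*I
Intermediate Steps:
H(c) = 68/c
t(q, U) = 35 (t(q, U) = 5*7 = 35)
56572/(√(t(195, 110) + (H(-31) - 2934))) = 56572/(√(35 + (68/(-31) - 2934))) = 56572/(√(35 + (68*(-1/31) - 1*2934))) = 56572/(√(35 + (-68/31 - 2934))) = 56572/(√(35 - 91022/31)) = 56572/(√(-89937/31)) = 56572/((3*I*√309783/31)) = 56572*(-I*√309783/29979) = -56572*I*√309783/29979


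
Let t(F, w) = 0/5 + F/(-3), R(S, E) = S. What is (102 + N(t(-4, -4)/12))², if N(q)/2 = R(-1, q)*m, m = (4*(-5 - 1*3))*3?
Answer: 86436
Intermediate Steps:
m = -96 (m = (4*(-5 - 3))*3 = (4*(-8))*3 = -32*3 = -96)
t(F, w) = -F/3 (t(F, w) = 0*(⅕) + F*(-⅓) = 0 - F/3 = -F/3)
N(q) = 192 (N(q) = 2*(-1*(-96)) = 2*96 = 192)
(102 + N(t(-4, -4)/12))² = (102 + 192)² = 294² = 86436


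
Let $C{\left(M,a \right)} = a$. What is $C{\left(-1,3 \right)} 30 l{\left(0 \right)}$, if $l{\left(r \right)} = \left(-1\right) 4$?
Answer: $-360$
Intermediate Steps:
$l{\left(r \right)} = -4$
$C{\left(-1,3 \right)} 30 l{\left(0 \right)} = 3 \cdot 30 \left(-4\right) = 90 \left(-4\right) = -360$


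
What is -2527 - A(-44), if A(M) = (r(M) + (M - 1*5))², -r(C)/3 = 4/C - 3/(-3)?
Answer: -629528/121 ≈ -5202.7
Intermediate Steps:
r(C) = -3 - 12/C (r(C) = -3*(4/C - 3/(-3)) = -3*(4/C - 3*(-⅓)) = -3*(4/C + 1) = -3*(1 + 4/C) = -3 - 12/C)
A(M) = (-8 + M - 12/M)² (A(M) = ((-3 - 12/M) + (M - 1*5))² = ((-3 - 12/M) + (M - 5))² = ((-3 - 12/M) + (-5 + M))² = (-8 + M - 12/M)²)
-2527 - A(-44) = -2527 - (12 - 44*(8 - 1*(-44)))²/(-44)² = -2527 - (12 - 44*(8 + 44))²/1936 = -2527 - (12 - 44*52)²/1936 = -2527 - (12 - 2288)²/1936 = -2527 - (-2276)²/1936 = -2527 - 5180176/1936 = -2527 - 1*323761/121 = -2527 - 323761/121 = -629528/121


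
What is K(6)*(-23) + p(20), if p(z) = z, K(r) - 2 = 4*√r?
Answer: -26 - 92*√6 ≈ -251.35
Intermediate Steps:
K(r) = 2 + 4*√r
K(6)*(-23) + p(20) = (2 + 4*√6)*(-23) + 20 = (-46 - 92*√6) + 20 = -26 - 92*√6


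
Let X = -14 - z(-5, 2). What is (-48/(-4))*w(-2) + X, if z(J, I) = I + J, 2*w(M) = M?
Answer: -23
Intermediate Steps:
w(M) = M/2
X = -11 (X = -14 - (2 - 5) = -14 - 1*(-3) = -14 + 3 = -11)
(-48/(-4))*w(-2) + X = (-48/(-4))*((½)*(-2)) - 11 = -48*(-¼)*(-1) - 11 = 12*(-1) - 11 = -12 - 11 = -23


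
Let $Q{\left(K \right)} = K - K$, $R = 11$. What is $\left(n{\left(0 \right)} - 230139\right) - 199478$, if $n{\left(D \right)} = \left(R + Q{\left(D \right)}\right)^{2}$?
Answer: $-429496$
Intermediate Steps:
$Q{\left(K \right)} = 0$
$n{\left(D \right)} = 121$ ($n{\left(D \right)} = \left(11 + 0\right)^{2} = 11^{2} = 121$)
$\left(n{\left(0 \right)} - 230139\right) - 199478 = \left(121 - 230139\right) - 199478 = -230018 - 199478 = -429496$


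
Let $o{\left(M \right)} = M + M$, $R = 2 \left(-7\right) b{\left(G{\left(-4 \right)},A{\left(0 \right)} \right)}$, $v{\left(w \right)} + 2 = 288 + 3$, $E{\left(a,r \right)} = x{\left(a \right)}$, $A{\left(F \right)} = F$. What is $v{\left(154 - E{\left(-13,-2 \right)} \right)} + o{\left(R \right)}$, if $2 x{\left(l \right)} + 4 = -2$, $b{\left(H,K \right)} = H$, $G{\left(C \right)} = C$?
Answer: $401$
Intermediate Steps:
$x{\left(l \right)} = -3$ ($x{\left(l \right)} = -2 + \frac{1}{2} \left(-2\right) = -2 - 1 = -3$)
$E{\left(a,r \right)} = -3$
$v{\left(w \right)} = 289$ ($v{\left(w \right)} = -2 + \left(288 + 3\right) = -2 + 291 = 289$)
$R = 56$ ($R = 2 \left(-7\right) \left(-4\right) = \left(-14\right) \left(-4\right) = 56$)
$o{\left(M \right)} = 2 M$
$v{\left(154 - E{\left(-13,-2 \right)} \right)} + o{\left(R \right)} = 289 + 2 \cdot 56 = 289 + 112 = 401$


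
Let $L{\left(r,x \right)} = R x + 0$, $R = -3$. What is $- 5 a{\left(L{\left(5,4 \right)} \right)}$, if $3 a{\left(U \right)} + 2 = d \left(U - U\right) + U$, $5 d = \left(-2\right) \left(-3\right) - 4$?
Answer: $\frac{70}{3} \approx 23.333$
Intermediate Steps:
$L{\left(r,x \right)} = - 3 x$ ($L{\left(r,x \right)} = - 3 x + 0 = - 3 x$)
$d = \frac{2}{5}$ ($d = \frac{\left(-2\right) \left(-3\right) - 4}{5} = \frac{6 - 4}{5} = \frac{1}{5} \cdot 2 = \frac{2}{5} \approx 0.4$)
$a{\left(U \right)} = - \frac{2}{3} + \frac{U}{3}$ ($a{\left(U \right)} = - \frac{2}{3} + \frac{\frac{2 \left(U - U\right)}{5} + U}{3} = - \frac{2}{3} + \frac{\frac{2}{5} \cdot 0 + U}{3} = - \frac{2}{3} + \frac{0 + U}{3} = - \frac{2}{3} + \frac{U}{3}$)
$- 5 a{\left(L{\left(5,4 \right)} \right)} = - 5 \left(- \frac{2}{3} + \frac{\left(-3\right) 4}{3}\right) = - 5 \left(- \frac{2}{3} + \frac{1}{3} \left(-12\right)\right) = - 5 \left(- \frac{2}{3} - 4\right) = \left(-5\right) \left(- \frac{14}{3}\right) = \frac{70}{3}$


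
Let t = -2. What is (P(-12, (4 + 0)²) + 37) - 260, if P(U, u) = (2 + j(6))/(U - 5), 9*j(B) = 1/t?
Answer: -68273/306 ≈ -223.11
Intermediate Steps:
j(B) = -1/18 (j(B) = (⅑)/(-2) = (⅑)*(-½) = -1/18)
P(U, u) = 35/(18*(-5 + U)) (P(U, u) = (2 - 1/18)/(U - 5) = 35/(18*(-5 + U)))
(P(-12, (4 + 0)²) + 37) - 260 = (35/(18*(-5 - 12)) + 37) - 260 = ((35/18)/(-17) + 37) - 260 = ((35/18)*(-1/17) + 37) - 260 = (-35/306 + 37) - 260 = 11287/306 - 260 = -68273/306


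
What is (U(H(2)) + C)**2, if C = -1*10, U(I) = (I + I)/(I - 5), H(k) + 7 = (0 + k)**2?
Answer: 1369/16 ≈ 85.563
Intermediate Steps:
H(k) = -7 + k**2 (H(k) = -7 + (0 + k)**2 = -7 + k**2)
U(I) = 2*I/(-5 + I) (U(I) = (2*I)/(-5 + I) = 2*I/(-5 + I))
C = -10
(U(H(2)) + C)**2 = (2*(-7 + 2**2)/(-5 + (-7 + 2**2)) - 10)**2 = (2*(-7 + 4)/(-5 + (-7 + 4)) - 10)**2 = (2*(-3)/(-5 - 3) - 10)**2 = (2*(-3)/(-8) - 10)**2 = (2*(-3)*(-1/8) - 10)**2 = (3/4 - 10)**2 = (-37/4)**2 = 1369/16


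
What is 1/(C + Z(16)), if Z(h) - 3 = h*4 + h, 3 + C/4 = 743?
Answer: 1/3043 ≈ 0.00032862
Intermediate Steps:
C = 2960 (C = -12 + 4*743 = -12 + 2972 = 2960)
Z(h) = 3 + 5*h (Z(h) = 3 + (h*4 + h) = 3 + (4*h + h) = 3 + 5*h)
1/(C + Z(16)) = 1/(2960 + (3 + 5*16)) = 1/(2960 + (3 + 80)) = 1/(2960 + 83) = 1/3043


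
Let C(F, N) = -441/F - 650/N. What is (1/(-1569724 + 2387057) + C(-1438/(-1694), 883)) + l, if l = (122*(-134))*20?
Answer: -169931438895530586/518905923041 ≈ -3.2748e+5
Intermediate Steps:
C(F, N) = -650/N - 441/F
l = -326960 (l = -16348*20 = -326960)
(1/(-1569724 + 2387057) + C(-1438/(-1694), 883)) + l = (1/(-1569724 + 2387057) + (-650/883 - 441/((-1438/(-1694))))) - 326960 = (1/817333 + (-650*1/883 - 441/((-1438*(-1/1694))))) - 326960 = (1/817333 + (-650/883 - 441/719/847)) - 326960 = (1/817333 + (-650/883 - 441*847/719)) - 326960 = (1/817333 + (-650/883 - 373527/719)) - 326960 = (1/817333 - 330291691/634877) - 326960 = -269958298045226/518905923041 - 326960 = -169931438895530586/518905923041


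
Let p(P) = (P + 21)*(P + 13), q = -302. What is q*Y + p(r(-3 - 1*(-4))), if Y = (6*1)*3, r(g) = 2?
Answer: -5091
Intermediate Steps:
p(P) = (13 + P)*(21 + P) (p(P) = (21 + P)*(13 + P) = (13 + P)*(21 + P))
Y = 18 (Y = 6*3 = 18)
q*Y + p(r(-3 - 1*(-4))) = -302*18 + (273 + 2² + 34*2) = -5436 + (273 + 4 + 68) = -5436 + 345 = -5091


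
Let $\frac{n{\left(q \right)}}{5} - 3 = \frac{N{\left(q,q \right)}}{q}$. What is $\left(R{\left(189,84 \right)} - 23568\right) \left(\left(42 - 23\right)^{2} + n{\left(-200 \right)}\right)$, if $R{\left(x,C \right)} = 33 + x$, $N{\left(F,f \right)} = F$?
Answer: $-8894826$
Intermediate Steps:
$n{\left(q \right)} = 20$ ($n{\left(q \right)} = 15 + 5 \frac{q}{q} = 15 + 5 \cdot 1 = 15 + 5 = 20$)
$\left(R{\left(189,84 \right)} - 23568\right) \left(\left(42 - 23\right)^{2} + n{\left(-200 \right)}\right) = \left(\left(33 + 189\right) - 23568\right) \left(\left(42 - 23\right)^{2} + 20\right) = \left(222 - 23568\right) \left(19^{2} + 20\right) = - 23346 \left(361 + 20\right) = \left(-23346\right) 381 = -8894826$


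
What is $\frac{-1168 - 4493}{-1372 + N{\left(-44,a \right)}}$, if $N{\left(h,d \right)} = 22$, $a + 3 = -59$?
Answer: $\frac{629}{150} \approx 4.1933$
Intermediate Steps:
$a = -62$ ($a = -3 - 59 = -62$)
$\frac{-1168 - 4493}{-1372 + N{\left(-44,a \right)}} = \frac{-1168 - 4493}{-1372 + 22} = - \frac{5661}{-1350} = \left(-5661\right) \left(- \frac{1}{1350}\right) = \frac{629}{150}$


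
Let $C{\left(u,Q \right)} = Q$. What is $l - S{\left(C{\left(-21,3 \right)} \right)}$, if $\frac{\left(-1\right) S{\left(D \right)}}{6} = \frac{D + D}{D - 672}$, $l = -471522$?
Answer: $- \frac{105149418}{223} \approx -4.7152 \cdot 10^{5}$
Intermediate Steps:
$S{\left(D \right)} = - \frac{12 D}{-672 + D}$ ($S{\left(D \right)} = - 6 \frac{D + D}{D - 672} = - 6 \frac{2 D}{-672 + D} = - \frac{12 D}{-672 + D}$)
$l - S{\left(C{\left(-21,3 \right)} \right)} = -471522 - \left(-12\right) 3 \frac{1}{-672 + 3} = -471522 - \left(-12\right) 3 \frac{1}{-669} = -471522 - \left(-12\right) 3 \left(- \frac{1}{669}\right) = -471522 - \frac{12}{223} = - \frac{105149418}{223}$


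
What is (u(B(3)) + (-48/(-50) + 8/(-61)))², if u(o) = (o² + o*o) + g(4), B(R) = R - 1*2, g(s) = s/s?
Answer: 34093921/2325625 ≈ 14.660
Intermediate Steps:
g(s) = 1
B(R) = -2 + R (B(R) = R - 2 = -2 + R)
u(o) = 1 + 2*o² (u(o) = (o² + o*o) + 1 = (o² + o²) + 1 = 2*o² + 1 = 1 + 2*o²)
(u(B(3)) + (-48/(-50) + 8/(-61)))² = ((1 + 2*(-2 + 3)²) + (-48/(-50) + 8/(-61)))² = ((1 + 2*1²) + (-48*(-1/50) + 8*(-1/61)))² = ((1 + 2*1) + (24/25 - 8/61))² = ((1 + 2) + 1264/1525)² = (3 + 1264/1525)² = (5839/1525)² = 34093921/2325625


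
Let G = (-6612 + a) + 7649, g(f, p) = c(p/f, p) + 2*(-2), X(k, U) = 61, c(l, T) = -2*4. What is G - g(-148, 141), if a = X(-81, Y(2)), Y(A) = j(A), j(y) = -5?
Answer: 1110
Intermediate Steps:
c(l, T) = -8
Y(A) = -5
g(f, p) = -12 (g(f, p) = -8 + 2*(-2) = -8 - 4 = -12)
a = 61
G = 1098 (G = (-6612 + 61) + 7649 = -6551 + 7649 = 1098)
G - g(-148, 141) = 1098 - 1*(-12) = 1098 + 12 = 1110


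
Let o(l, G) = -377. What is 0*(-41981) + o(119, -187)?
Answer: -377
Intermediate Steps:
0*(-41981) + o(119, -187) = 0*(-41981) - 377 = 0 - 377 = -377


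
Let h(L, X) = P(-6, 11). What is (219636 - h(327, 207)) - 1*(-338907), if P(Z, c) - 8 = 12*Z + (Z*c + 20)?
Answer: 558653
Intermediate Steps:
P(Z, c) = 28 + 12*Z + Z*c (P(Z, c) = 8 + (12*Z + (Z*c + 20)) = 8 + (12*Z + (20 + Z*c)) = 8 + (20 + 12*Z + Z*c) = 28 + 12*Z + Z*c)
h(L, X) = -110 (h(L, X) = 28 + 12*(-6) - 6*11 = 28 - 72 - 66 = -110)
(219636 - h(327, 207)) - 1*(-338907) = (219636 - 1*(-110)) - 1*(-338907) = (219636 + 110) + 338907 = 219746 + 338907 = 558653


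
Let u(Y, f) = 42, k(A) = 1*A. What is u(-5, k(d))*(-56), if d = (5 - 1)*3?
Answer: -2352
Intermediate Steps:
d = 12 (d = 4*3 = 12)
k(A) = A
u(-5, k(d))*(-56) = 42*(-56) = -2352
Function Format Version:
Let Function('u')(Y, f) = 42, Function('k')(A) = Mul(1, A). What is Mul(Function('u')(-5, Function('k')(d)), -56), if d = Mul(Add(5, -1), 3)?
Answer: -2352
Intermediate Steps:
d = 12 (d = Mul(4, 3) = 12)
Function('k')(A) = A
Mul(Function('u')(-5, Function('k')(d)), -56) = Mul(42, -56) = -2352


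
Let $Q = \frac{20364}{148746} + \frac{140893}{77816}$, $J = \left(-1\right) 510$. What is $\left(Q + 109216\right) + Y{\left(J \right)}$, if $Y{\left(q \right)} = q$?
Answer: $\frac{209712464571803}{1929136456} \approx 1.0871 \cdot 10^{5}$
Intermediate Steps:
$J = -510$
$Q = \frac{3756985867}{1929136456}$ ($Q = 20364 \cdot \frac{1}{148746} + 140893 \cdot \frac{1}{77816} = \frac{3394}{24791} + \frac{140893}{77816} = \frac{3756985867}{1929136456} \approx 1.9475$)
$\left(Q + 109216\right) + Y{\left(J \right)} = \left(\frac{3756985867}{1929136456} + 109216\right) - 510 = \frac{210696324164363}{1929136456} - 510 = \frac{209712464571803}{1929136456}$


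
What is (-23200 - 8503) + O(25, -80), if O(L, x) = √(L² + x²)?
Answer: -31703 + 5*√281 ≈ -31619.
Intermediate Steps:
(-23200 - 8503) + O(25, -80) = (-23200 - 8503) + √(25² + (-80)²) = -31703 + √(625 + 6400) = -31703 + √7025 = -31703 + 5*√281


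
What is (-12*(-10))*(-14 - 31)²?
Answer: 243000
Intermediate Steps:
(-12*(-10))*(-14 - 31)² = 120*(-45)² = 120*2025 = 243000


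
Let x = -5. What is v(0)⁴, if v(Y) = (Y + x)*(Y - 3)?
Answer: 50625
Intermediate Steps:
v(Y) = (-5 + Y)*(-3 + Y) (v(Y) = (Y - 5)*(Y - 3) = (-5 + Y)*(-3 + Y))
v(0)⁴ = (15 + 0² - 8*0)⁴ = (15 + 0 + 0)⁴ = 15⁴ = 50625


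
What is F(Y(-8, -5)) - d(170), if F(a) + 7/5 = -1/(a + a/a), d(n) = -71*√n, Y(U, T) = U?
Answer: -44/35 + 71*√170 ≈ 924.47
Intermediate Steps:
F(a) = -7/5 - 1/(1 + a) (F(a) = -7/5 - 1/(a + a/a) = -7/5 - 1/(a + 1) = -7/5 - 1/(1 + a))
F(Y(-8, -5)) - d(170) = (-12 - 7*(-8))/(5*(1 - 8)) - (-71)*√170 = (⅕)*(-12 + 56)/(-7) + 71*√170 = (⅕)*(-⅐)*44 + 71*√170 = -44/35 + 71*√170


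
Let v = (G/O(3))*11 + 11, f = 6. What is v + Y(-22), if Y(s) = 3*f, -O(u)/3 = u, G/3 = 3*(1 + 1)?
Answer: 7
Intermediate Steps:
G = 18 (G = 3*(3*(1 + 1)) = 3*(3*2) = 3*6 = 18)
O(u) = -3*u
Y(s) = 18 (Y(s) = 3*6 = 18)
v = -11 (v = (18/((-3*3)))*11 + 11 = (18/(-9))*11 + 11 = (18*(-1/9))*11 + 11 = -2*11 + 11 = -22 + 11 = -11)
v + Y(-22) = -11 + 18 = 7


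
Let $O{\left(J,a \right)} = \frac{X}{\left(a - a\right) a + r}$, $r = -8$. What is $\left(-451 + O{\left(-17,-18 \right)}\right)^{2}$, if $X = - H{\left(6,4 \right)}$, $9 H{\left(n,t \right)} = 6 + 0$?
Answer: $\frac{29278921}{144} \approx 2.0333 \cdot 10^{5}$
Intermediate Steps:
$H{\left(n,t \right)} = \frac{2}{3}$ ($H{\left(n,t \right)} = \frac{6 + 0}{9} = \frac{1}{9} \cdot 6 = \frac{2}{3}$)
$X = - \frac{2}{3}$ ($X = \left(-1\right) \frac{2}{3} = - \frac{2}{3} \approx -0.66667$)
$O{\left(J,a \right)} = \frac{1}{12}$ ($O{\left(J,a \right)} = - \frac{2}{3 \left(\left(a - a\right) a - 8\right)} = - \frac{2}{3 \left(0 a - 8\right)} = - \frac{2}{3 \left(0 - 8\right)} = - \frac{2}{3 \left(-8\right)} = \left(- \frac{2}{3}\right) \left(- \frac{1}{8}\right) = \frac{1}{12}$)
$\left(-451 + O{\left(-17,-18 \right)}\right)^{2} = \left(-451 + \frac{1}{12}\right)^{2} = \left(- \frac{5411}{12}\right)^{2} = \frac{29278921}{144}$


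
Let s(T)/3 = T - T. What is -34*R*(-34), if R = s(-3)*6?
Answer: 0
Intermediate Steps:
s(T) = 0 (s(T) = 3*(T - T) = 3*0 = 0)
R = 0 (R = 0*6 = 0)
-34*R*(-34) = -34*0*(-34) = 0*(-34) = 0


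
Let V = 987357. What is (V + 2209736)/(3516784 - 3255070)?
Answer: 3197093/261714 ≈ 12.216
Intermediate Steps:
(V + 2209736)/(3516784 - 3255070) = (987357 + 2209736)/(3516784 - 3255070) = 3197093/261714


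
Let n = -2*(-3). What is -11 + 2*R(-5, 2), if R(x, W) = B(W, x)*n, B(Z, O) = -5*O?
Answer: 289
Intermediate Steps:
n = 6
R(x, W) = -30*x (R(x, W) = -5*x*6 = -30*x)
-11 + 2*R(-5, 2) = -11 + 2*(-30*(-5)) = -11 + 2*150 = -11 + 300 = 289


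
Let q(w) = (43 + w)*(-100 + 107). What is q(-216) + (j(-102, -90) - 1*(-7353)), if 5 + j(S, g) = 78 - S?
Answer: 6317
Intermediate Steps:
j(S, g) = 73 - S (j(S, g) = -5 + (78 - S) = 73 - S)
q(w) = 301 + 7*w (q(w) = (43 + w)*7 = 301 + 7*w)
q(-216) + (j(-102, -90) - 1*(-7353)) = (301 + 7*(-216)) + ((73 - 1*(-102)) - 1*(-7353)) = (301 - 1512) + ((73 + 102) + 7353) = -1211 + (175 + 7353) = -1211 + 7528 = 6317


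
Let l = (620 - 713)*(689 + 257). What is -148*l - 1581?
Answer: 13019163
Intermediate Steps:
l = -87978 (l = -93*946 = -87978)
-148*l - 1581 = -148*(-87978) - 1581 = 13020744 - 1581 = 13019163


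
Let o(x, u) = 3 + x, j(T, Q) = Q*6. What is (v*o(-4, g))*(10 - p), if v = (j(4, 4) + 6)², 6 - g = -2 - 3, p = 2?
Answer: -7200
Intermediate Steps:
j(T, Q) = 6*Q
g = 11 (g = 6 - (-2 - 3) = 6 - 1*(-5) = 6 + 5 = 11)
v = 900 (v = (6*4 + 6)² = (24 + 6)² = 30² = 900)
(v*o(-4, g))*(10 - p) = (900*(3 - 4))*(10 - 1*2) = (900*(-1))*(10 - 2) = -900*8 = -7200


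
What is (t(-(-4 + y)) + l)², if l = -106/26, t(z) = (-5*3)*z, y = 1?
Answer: 407044/169 ≈ 2408.5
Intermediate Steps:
t(z) = -15*z
l = -53/13 (l = -106*1/26 = -53/13 ≈ -4.0769)
(t(-(-4 + y)) + l)² = (-(-15)*(-4 + 1) - 53/13)² = (-(-15)*(-3) - 53/13)² = (-15*3 - 53/13)² = (-45 - 53/13)² = (-638/13)² = 407044/169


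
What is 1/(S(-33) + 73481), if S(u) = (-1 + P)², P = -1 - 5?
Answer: 1/73530 ≈ 1.3600e-5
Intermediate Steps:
P = -6
S(u) = 49 (S(u) = (-1 - 6)² = (-7)² = 49)
1/(S(-33) + 73481) = 1/(49 + 73481) = 1/73530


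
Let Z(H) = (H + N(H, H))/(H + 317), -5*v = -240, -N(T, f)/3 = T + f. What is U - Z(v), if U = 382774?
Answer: 27942550/73 ≈ 3.8277e+5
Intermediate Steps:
N(T, f) = -3*T - 3*f (N(T, f) = -3*(T + f) = -3*T - 3*f)
v = 48 (v = -⅕*(-240) = 48)
Z(H) = -5*H/(317 + H) (Z(H) = (H + (-3*H - 3*H))/(H + 317) = (H - 6*H)/(317 + H) = (-5*H)/(317 + H) = -5*H/(317 + H))
U - Z(v) = 382774 - (-5)*48/(317 + 48) = 382774 - (-5)*48/365 = 382774 - 1*(-48/73) = 382774 + 48/73 = 27942550/73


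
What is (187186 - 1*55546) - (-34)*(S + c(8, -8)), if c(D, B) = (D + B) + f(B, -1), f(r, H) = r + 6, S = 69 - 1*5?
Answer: 133748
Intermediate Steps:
S = 64 (S = 69 - 5 = 64)
f(r, H) = 6 + r
c(D, B) = 6 + D + 2*B (c(D, B) = (D + B) + (6 + B) = (B + D) + (6 + B) = 6 + D + 2*B)
(187186 - 1*55546) - (-34)*(S + c(8, -8)) = (187186 - 1*55546) - (-34)*(64 + (6 + 8 + 2*(-8))) = (187186 - 55546) - (-34)*(64 + (6 + 8 - 16)) = 131640 - (-34)*(64 - 2) = 131640 - (-34)*62 = 131640 - 1*(-2108) = 131640 + 2108 = 133748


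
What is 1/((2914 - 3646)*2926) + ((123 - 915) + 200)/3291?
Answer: -140885315/783196568 ≈ -0.17988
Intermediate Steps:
1/((2914 - 3646)*2926) + ((123 - 915) + 200)/3291 = (1/2926)/(-732) + (-792 + 200)*(1/3291) = -1/732*1/2926 - 592*1/3291 = -1/2141832 - 592/3291 = -140885315/783196568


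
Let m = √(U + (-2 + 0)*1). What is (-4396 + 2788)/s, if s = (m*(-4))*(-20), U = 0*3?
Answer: 201*I*√2/20 ≈ 14.213*I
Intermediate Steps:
U = 0
m = I*√2 (m = √(0 + (-2 + 0)*1) = √(0 - 2*1) = √(0 - 2) = √(-2) = I*√2 ≈ 1.4142*I)
s = 80*I*√2 (s = ((I*√2)*(-4))*(-20) = -4*I*√2*(-20) = 80*I*√2 ≈ 113.14*I)
(-4396 + 2788)/s = (-4396 + 2788)/((80*I*√2)) = -(-201)*I*√2/20 = 201*I*√2/20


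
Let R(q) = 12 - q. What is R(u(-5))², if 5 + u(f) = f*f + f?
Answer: 9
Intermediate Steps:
u(f) = -5 + f + f² (u(f) = -5 + (f*f + f) = -5 + (f² + f) = -5 + (f + f²) = -5 + f + f²)
R(u(-5))² = (12 - (-5 - 5 + (-5)²))² = (12 - (-5 - 5 + 25))² = (12 - 1*15)² = (12 - 15)² = (-3)² = 9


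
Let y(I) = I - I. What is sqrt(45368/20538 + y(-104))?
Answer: 2*sqrt(6470611)/3423 ≈ 1.4863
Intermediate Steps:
y(I) = 0
sqrt(45368/20538 + y(-104)) = sqrt(45368/20538 + 0) = sqrt(45368*(1/20538) + 0) = sqrt(22684/10269 + 0) = sqrt(22684/10269) = 2*sqrt(6470611)/3423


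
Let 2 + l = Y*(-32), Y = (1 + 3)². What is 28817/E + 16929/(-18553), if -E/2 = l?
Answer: 517238789/19072484 ≈ 27.120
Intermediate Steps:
Y = 16 (Y = 4² = 16)
l = -514 (l = -2 + 16*(-32) = -2 - 512 = -514)
E = 1028 (E = -2*(-514) = 1028)
28817/E + 16929/(-18553) = 28817/1028 + 16929/(-18553) = 28817*(1/1028) + 16929*(-1/18553) = 28817/1028 - 16929/18553 = 517238789/19072484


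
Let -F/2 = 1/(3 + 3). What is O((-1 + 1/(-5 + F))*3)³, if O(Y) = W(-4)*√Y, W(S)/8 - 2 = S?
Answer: 3648*I*√57 ≈ 27542.0*I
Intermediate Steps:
F = -⅓ (F = -2/(3 + 3) = -2/6 = -2*⅙ = -⅓ ≈ -0.33333)
W(S) = 16 + 8*S
O(Y) = -16*√Y (O(Y) = (16 + 8*(-4))*√Y = (16 - 32)*√Y = -16*√Y)
O((-1 + 1/(-5 + F))*3)³ = (-16*√3*√(-1 + 1/(-5 - ⅓)))³ = (-16*√3*√(-1 + 1/(-16/3)))³ = (-16*√3*√(-1 - 3/16))³ = (-16*I*√57/4)³ = (-4*I*√57)³ = 3648*I*√57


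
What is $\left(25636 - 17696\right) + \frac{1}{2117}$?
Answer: $\frac{16808981}{2117} \approx 7940.0$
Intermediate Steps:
$\left(25636 - 17696\right) + \frac{1}{2117} = 7940 + \frac{1}{2117} = \frac{16808981}{2117}$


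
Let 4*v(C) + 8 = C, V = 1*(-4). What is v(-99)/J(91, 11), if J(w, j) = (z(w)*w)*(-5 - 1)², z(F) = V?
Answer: 107/52416 ≈ 0.0020414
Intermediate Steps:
V = -4
v(C) = -2 + C/4
z(F) = -4
J(w, j) = -144*w (J(w, j) = (-4*w)*(-5 - 1)² = -4*w*(-6)² = -4*w*36 = -144*w)
v(-99)/J(91, 11) = (-2 + (¼)*(-99))/((-144*91)) = (-2 - 99/4)/(-13104) = -107/4*(-1/13104) = 107/52416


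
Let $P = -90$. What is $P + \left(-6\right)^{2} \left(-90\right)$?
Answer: $-3330$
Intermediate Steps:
$P + \left(-6\right)^{2} \left(-90\right) = -90 + \left(-6\right)^{2} \left(-90\right) = -90 + 36 \left(-90\right) = -90 - 3240 = -3330$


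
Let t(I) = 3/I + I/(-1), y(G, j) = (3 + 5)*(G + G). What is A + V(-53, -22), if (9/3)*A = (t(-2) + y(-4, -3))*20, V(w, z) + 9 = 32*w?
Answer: -6385/3 ≈ -2128.3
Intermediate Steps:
y(G, j) = 16*G (y(G, j) = 8*(2*G) = 16*G)
t(I) = -I + 3/I (t(I) = 3/I + I*(-1) = 3/I - I = -I + 3/I)
V(w, z) = -9 + 32*w
A = -1270/3 (A = (((-1*(-2) + 3/(-2)) + 16*(-4))*20)/3 = (((2 + 3*(-½)) - 64)*20)/3 = (((2 - 3/2) - 64)*20)/3 = ((½ - 64)*20)/3 = (-127/2*20)/3 = (⅓)*(-1270) = -1270/3 ≈ -423.33)
A + V(-53, -22) = -1270/3 + (-9 + 32*(-53)) = -1270/3 + (-9 - 1696) = -1270/3 - 1705 = -6385/3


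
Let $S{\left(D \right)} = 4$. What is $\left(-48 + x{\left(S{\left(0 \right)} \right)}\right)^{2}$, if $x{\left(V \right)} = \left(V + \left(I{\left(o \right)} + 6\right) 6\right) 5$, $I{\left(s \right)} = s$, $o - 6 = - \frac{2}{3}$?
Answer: $97344$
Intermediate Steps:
$o = \frac{16}{3}$ ($o = 6 - \frac{2}{3} = \frac{16}{3} \approx 5.3333$)
$x{\left(V \right)} = 340 + 5 V$ ($x{\left(V \right)} = \left(V + \left(\frac{16}{3} + 6\right) 6\right) 5 = \left(V + \frac{34}{3} \cdot 6\right) 5 = \left(V + 68\right) 5 = \left(68 + V\right) 5 = 340 + 5 V$)
$\left(-48 + x{\left(S{\left(0 \right)} \right)}\right)^{2} = \left(-48 + \left(340 + 5 \cdot 4\right)\right)^{2} = \left(-48 + \left(340 + 20\right)\right)^{2} = \left(-48 + 360\right)^{2} = 312^{2} = 97344$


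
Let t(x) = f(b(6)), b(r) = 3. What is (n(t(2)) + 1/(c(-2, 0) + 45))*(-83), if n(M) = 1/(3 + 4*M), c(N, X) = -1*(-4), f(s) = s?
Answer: -5312/735 ≈ -7.2272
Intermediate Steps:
c(N, X) = 4
t(x) = 3
(n(t(2)) + 1/(c(-2, 0) + 45))*(-83) = (1/(3 + 4*3) + 1/(4 + 45))*(-83) = (1/(3 + 12) + 1/49)*(-83) = (1/15 + 1/49)*(-83) = (64/735)*(-83) = -5312/735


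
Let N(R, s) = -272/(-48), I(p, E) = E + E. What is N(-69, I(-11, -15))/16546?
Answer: 17/49638 ≈ 0.00034248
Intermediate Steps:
I(p, E) = 2*E
N(R, s) = 17/3 (N(R, s) = -272*(-1/48) = 17/3)
N(-69, I(-11, -15))/16546 = (17/3)/16546 = (17/3)*(1/16546) = 17/49638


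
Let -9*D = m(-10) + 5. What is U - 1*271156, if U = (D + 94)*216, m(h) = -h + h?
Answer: -250972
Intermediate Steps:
m(h) = 0
D = -5/9 (D = -(0 + 5)/9 = -⅑*5 = -5/9 ≈ -0.55556)
U = 20184 (U = (-5/9 + 94)*216 = (841/9)*216 = 20184)
U - 1*271156 = 20184 - 1*271156 = 20184 - 271156 = -250972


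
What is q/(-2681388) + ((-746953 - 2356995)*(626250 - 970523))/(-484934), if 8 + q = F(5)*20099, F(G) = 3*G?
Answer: -1432673041645507735/650148104196 ≈ -2.2036e+6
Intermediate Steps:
q = 301477 (q = -8 + (3*5)*20099 = -8 + 15*20099 = -8 + 301485 = 301477)
q/(-2681388) + ((-746953 - 2356995)*(626250 - 970523))/(-484934) = 301477/(-2681388) + ((-746953 - 2356995)*(626250 - 970523))/(-484934) = 301477*(-1/2681388) - 3103948*(-344273)*(-1/484934) = -301477/2681388 + 1068605489804*(-1/484934) = -301477/2681388 - 534302744902/242467 = -1432673041645507735/650148104196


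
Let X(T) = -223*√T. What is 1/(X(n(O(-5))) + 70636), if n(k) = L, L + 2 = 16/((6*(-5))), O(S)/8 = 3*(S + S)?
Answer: 529770/37421778571 + 223*I*√570/74843557142 ≈ 1.4157e-5 + 7.1136e-8*I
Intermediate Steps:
O(S) = 48*S (O(S) = 8*(3*(S + S)) = 8*(3*(2*S)) = 8*(6*S) = 48*S)
L = -38/15 (L = -2 + 16/((6*(-5))) = -2 + 16/(-30) = -2 + 16*(-1/30) = -2 - 8/15 = -38/15 ≈ -2.5333)
n(k) = -38/15
1/(X(n(O(-5))) + 70636) = 1/(-223*I*√570/15 + 70636) = 1/(70636 - 223*I*√570/15)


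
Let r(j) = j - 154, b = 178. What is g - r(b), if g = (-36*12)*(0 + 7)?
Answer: -3048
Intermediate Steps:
r(j) = -154 + j
g = -3024 (g = -432*7 = -3024)
g - r(b) = -3024 - (-154 + 178) = -3024 - 1*24 = -3024 - 24 = -3048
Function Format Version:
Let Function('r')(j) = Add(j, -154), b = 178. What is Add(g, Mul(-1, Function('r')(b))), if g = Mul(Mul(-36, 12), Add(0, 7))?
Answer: -3048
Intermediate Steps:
Function('r')(j) = Add(-154, j)
g = -3024 (g = Mul(-432, 7) = -3024)
Add(g, Mul(-1, Function('r')(b))) = Add(-3024, Mul(-1, Add(-154, 178))) = Add(-3024, Mul(-1, 24)) = Add(-3024, -24) = -3048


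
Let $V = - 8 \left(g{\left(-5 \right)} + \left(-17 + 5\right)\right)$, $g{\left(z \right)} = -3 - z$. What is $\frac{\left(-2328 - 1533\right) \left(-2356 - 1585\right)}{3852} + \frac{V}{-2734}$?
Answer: $\frac{2311154743}{585076} \approx 3950.2$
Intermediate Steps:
$V = 80$ ($V = - 8 \left(\left(-3 - -5\right) + \left(-17 + 5\right)\right) = - 8 \left(\left(-3 + 5\right) - 12\right) = - 8 \left(2 - 12\right) = \left(-8\right) \left(-10\right) = 80$)
$\frac{\left(-2328 - 1533\right) \left(-2356 - 1585\right)}{3852} + \frac{V}{-2734} = \frac{\left(-2328 - 1533\right) \left(-2356 - 1585\right)}{3852} + \frac{80}{-2734} = \left(-3861\right) \left(-3941\right) \frac{1}{3852} + 80 \left(- \frac{1}{2734}\right) = 15216201 \cdot \frac{1}{3852} - \frac{40}{1367} = \frac{1690689}{428} - \frac{40}{1367} = \frac{2311154743}{585076}$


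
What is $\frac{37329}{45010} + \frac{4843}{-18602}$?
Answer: $\frac{119102657}{209319005} \approx 0.569$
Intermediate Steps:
$\frac{37329}{45010} + \frac{4843}{-18602} = 37329 \cdot \frac{1}{45010} + 4843 \left(- \frac{1}{18602}\right) = \frac{37329}{45010} - \frac{4843}{18602} = \frac{119102657}{209319005}$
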